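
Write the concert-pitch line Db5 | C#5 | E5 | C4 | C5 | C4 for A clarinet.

Written C4 sounds as A3 on the A clarinet, so concert pitches are written a minor third up.
Db5 becomes Fb5
C#5 becomes E5
E5 becomes G5
C4 becomes Eb4
C5 becomes Eb5
C4 becomes Eb4

Fb5 E5 G5 Eb4 Eb5 Eb4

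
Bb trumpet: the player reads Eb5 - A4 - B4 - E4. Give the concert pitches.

Db5 G4 A4 D4

Written C4 on the Bb trumpet sounds as Bb3, a major second lower; apply that shift to every note.
Eb5 → Db5
A4 → G4
B4 → A4
E4 → D4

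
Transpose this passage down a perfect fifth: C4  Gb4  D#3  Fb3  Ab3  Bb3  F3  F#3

F3 Cb4 G#2 Bbb2 Db3 Eb3 Bb2 B2

C4 becomes F3
Gb4 becomes Cb4
D#3 becomes G#2
Fb3 becomes Bbb2
Ab3 becomes Db3
Bb3 becomes Eb3
F3 becomes Bb2
F#3 becomes B2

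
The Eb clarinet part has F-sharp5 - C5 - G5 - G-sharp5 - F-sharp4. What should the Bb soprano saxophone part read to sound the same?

B5 F5 C6 C#6 B4

First find concert pitch: the Eb clarinet sounds a minor third above written, so F-sharp5 C5 G5 G-sharp5 F-sharp4 sounds A5 Eb5 Bb5 B5 A4.
Then write for Bb soprano saxophone: it sounds a major second below written, so the part must be a major second above concert.
A5 → B5
Eb5 → F5
Bb5 → C6
B5 → C#6
A4 → B4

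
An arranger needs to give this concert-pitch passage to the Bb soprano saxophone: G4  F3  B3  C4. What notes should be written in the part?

The Bb soprano saxophone sounds a major second below written, so the written part must be a major second above concert — transpose each note up.
G4 to A4
F3 to G3
B3 to C#4
C4 to D4

A4 G3 C#4 D4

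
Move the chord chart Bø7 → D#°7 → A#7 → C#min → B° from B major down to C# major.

C#ø7 E#°7 B#7 D#min C#°

B major down to C# major is a minor seventh; each chord root moves by that interval while the quality stays the same.
Bø7: root B down a minor seventh → C#, giving C#ø7.
D#°7: root D# down a minor seventh → E#, giving E#°7.
A#7: root A# down a minor seventh → B#, giving B#7.
C#min: root C# down a minor seventh → D#, giving D#min.
B°: root B down a minor seventh → C#, giving C#°.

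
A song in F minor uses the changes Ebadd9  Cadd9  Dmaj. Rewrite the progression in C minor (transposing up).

Bbadd9 Gadd9 Amaj

F minor up to C minor is a perfect fifth; each chord root moves by that interval while the quality stays the same.
Ebadd9: root Eb up a perfect fifth → Bb, giving Bbadd9.
Cadd9: root C up a perfect fifth → G, giving Gadd9.
Dmaj: root D up a perfect fifth → A, giving Amaj.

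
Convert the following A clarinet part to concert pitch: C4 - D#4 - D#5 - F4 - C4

A3 B#3 B#4 D4 A3

Written C4 on the A clarinet sounds as A3, a minor third lower; apply that shift to every note.
C4 -> A3
D#4 -> B#3
D#5 -> B#4
F4 -> D4
C4 -> A3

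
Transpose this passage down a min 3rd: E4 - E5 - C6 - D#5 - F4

E4 down a minor third is C#4.
A minor third down from E5 gives C#5.
C6 down a minor third is A5.
A minor third down from D#5 gives B#4.
A minor third down from F4 gives D4.

C#4 C#5 A5 B#4 D4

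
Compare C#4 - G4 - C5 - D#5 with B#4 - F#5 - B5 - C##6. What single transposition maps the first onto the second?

Take the first pair: C#4 → B#4. C to B spans 7 letter names, so the interval is some kind of seventh.
C#4 to B#4 is 11 semitones, which makes it a major seventh; the second version is higher, so the direction is up.
Checking another pair — D#5 → C##6 — gives the same interval.

up a major seventh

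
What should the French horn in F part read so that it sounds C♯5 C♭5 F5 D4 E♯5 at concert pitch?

G#5 Gb5 C6 A4 B#5

Written C4 sounds as F3 on the French horn in F, so concert pitches are written a perfect fifth up.
C#5 to G#5
Cb5 to Gb5
F5 to C6
D4 to A4
E#5 to B#5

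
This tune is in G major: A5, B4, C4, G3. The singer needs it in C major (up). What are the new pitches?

From G up to C is a perfect fourth; apply that to each pitch.
A5 to D6
B4 to E5
C4 to F4
G3 to C4

D6 E5 F4 C4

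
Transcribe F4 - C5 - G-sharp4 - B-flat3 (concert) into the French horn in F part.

C5 G5 D#5 F4

The French horn in F sounds a perfect fifth below written, so the written part must be a perfect fifth above concert — transpose each note up.
F4 becomes C5
C5 becomes G5
G#4 becomes D#5
Bb3 becomes F4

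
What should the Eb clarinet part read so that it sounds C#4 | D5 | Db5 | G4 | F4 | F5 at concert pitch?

The Eb clarinet sounds a minor third above written, so the written part must be a minor third below concert — transpose each note down.
C#4 gives A#3
D5 gives B4
Db5 gives Bb4
G4 gives E4
F4 gives D4
F5 gives D5

A#3 B4 Bb4 E4 D4 D5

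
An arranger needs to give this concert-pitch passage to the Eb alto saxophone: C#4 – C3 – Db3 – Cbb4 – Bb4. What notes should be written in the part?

The Eb alto saxophone sounds a major sixth below written, so the written part must be a major sixth above concert — transpose each note up.
C#4 gives A#4
C3 gives A3
Db3 gives Bb3
Cbb4 gives Abb4
Bb4 gives G5

A#4 A3 Bb3 Abb4 G5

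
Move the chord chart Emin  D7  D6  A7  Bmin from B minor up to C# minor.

B minor up to C# minor is a major second; each chord root moves by that interval while the quality stays the same.
Emin: root E up a major second → F#, giving F#min.
D7: root D up a major second → E, giving E7.
D6: root D up a major second → E, giving E6.
A7: root A up a major second → B, giving B7.
Bmin: root B up a major second → C#, giving C#min.

F#min E7 E6 B7 C#min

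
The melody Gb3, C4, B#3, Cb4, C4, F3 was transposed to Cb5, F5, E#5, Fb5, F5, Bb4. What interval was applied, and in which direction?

up a perfect eleventh

From Gb3 to Cb5 is 11 letter names — an eleventh of some quality.
Gb3 to Cb5 is 17 semitones, which makes it a perfect eleventh; the second version is higher, so the direction is up.
Checking another pair — F3 → Bb4 — gives the same interval.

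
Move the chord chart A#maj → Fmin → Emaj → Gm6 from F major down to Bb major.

D#maj Bbmin Amaj Cm6

F major down to Bb major is a perfect fifth; each chord root moves by that interval while the quality stays the same.
A#maj: root A# down a perfect fifth → D#, giving D#maj.
Fmin: root F down a perfect fifth → Bb, giving Bbmin.
Emaj: root E down a perfect fifth → A, giving Amaj.
Gm6: root G down a perfect fifth → C, giving Cm6.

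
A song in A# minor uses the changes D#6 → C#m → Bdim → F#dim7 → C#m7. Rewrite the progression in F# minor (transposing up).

A# minor up to F# minor is a minor sixth; each chord root moves by that interval while the quality stays the same.
D#6: root D# up a minor sixth → B, giving B6.
C#m: root C# up a minor sixth → A, giving Am.
Bdim: root B up a minor sixth → G, giving Gdim.
F#dim7: root F# up a minor sixth → D, giving Ddim7.
C#m7: root C# up a minor sixth → A, giving Am7.

B6 Am Gdim Ddim7 Am7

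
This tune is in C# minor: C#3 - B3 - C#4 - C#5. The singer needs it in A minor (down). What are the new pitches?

C# minor to A minor down is a major third, so every note moves down by that interval.
C#3 → A2
B3 → G3
C#4 → A3
C#5 → A4

A2 G3 A3 A4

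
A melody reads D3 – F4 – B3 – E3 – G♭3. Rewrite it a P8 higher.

D3 -> D4
F4 -> F5
B3 -> B4
E3 -> E4
Gb3 -> Gb4

D4 F5 B4 E4 Gb4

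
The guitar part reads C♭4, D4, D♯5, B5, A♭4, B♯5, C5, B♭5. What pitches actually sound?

Written C4 on the guitar sounds as C3, a perfect octave lower; apply that shift to every note.
Cb4 to Cb3
D4 to D3
D#5 to D#4
B5 to B4
Ab4 to Ab3
B#5 to B#4
C5 to C4
Bb5 to Bb4

Cb3 D3 D#4 B4 Ab3 B#4 C4 Bb4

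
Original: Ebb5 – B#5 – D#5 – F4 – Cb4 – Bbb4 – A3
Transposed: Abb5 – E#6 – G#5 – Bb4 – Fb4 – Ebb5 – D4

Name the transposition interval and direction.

up a perfect fourth

Take the first pair: Ebb5 → Abb5. E to A spans 4 letter names, so the interval is some kind of fourth.
Ebb5 to Abb5 is 5 semitones, which makes it a perfect fourth; the second version is higher, so the direction is up.
Checking another pair — A3 → D4 — gives the same interval.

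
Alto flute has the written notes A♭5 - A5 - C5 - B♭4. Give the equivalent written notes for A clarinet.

Gb5 G5 Bb4 Ab4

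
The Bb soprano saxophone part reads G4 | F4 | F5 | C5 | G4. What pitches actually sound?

F4 Eb4 Eb5 Bb4 F4

The Bb soprano saxophone sounds a major second below written, so transpose each written note down a major second.
G4 -> F4
F4 -> Eb4
F5 -> Eb5
C5 -> Bb4
G4 -> F4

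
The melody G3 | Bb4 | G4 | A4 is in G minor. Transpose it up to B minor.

B3 D5 B4 C#5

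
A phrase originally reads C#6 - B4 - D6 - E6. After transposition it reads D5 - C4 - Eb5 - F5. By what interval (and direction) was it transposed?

down a major seventh

Take the first pair: C#6 → D5. C to D spans 7 letter names, so the interval is some kind of seventh.
D5 to C#6 is 11 semitones, which makes it a major seventh; the second version is lower, so the direction is down.
Checking another pair — E6 → F5 — gives the same interval.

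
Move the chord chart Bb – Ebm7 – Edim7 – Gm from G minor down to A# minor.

C# F#m7 F##dim7 A#m

G minor down to A# minor is a diminished seventh; each chord root moves by that interval while the quality stays the same.
Bb: root Bb down a diminished seventh → C#, giving C#.
Ebm7: root Eb down a diminished seventh → F#, giving F#m7.
Edim7: root E down a diminished seventh → F##, giving F##dim7.
Gm: root G down a diminished seventh → A#, giving A#m.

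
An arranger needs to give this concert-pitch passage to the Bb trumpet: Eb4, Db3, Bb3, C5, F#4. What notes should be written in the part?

F4 Eb3 C4 D5 G#4

The Bb trumpet sounds a major second below written, so the written part must be a major second above concert — transpose each note up.
Eb4 becomes F4
Db3 becomes Eb3
Bb3 becomes C4
C5 becomes D5
F#4 becomes G#4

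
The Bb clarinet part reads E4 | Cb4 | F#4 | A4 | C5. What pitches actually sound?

D4 Bbb3 E4 G4 Bb4

Written C4 on the Bb clarinet sounds as Bb3, a major second lower; apply that shift to every note.
E4 → D4
Cb4 → Bbb3
F#4 → E4
A4 → G4
C5 → Bb4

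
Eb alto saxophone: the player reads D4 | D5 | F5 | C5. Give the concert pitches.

F3 F4 Ab4 Eb4

Written C4 on the Eb alto saxophone sounds as Eb3, a major sixth lower; apply that shift to every note.
D4 to F3
D5 to F4
F5 to Ab4
C5 to Eb4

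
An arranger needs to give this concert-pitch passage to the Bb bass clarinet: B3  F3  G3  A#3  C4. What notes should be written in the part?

The Bb bass clarinet sounds a major ninth below written, so the written part must be a major ninth above concert — transpose each note up.
B3 -> C#5
F3 -> G4
G3 -> A4
A#3 -> B#4
C4 -> D5

C#5 G4 A4 B#4 D5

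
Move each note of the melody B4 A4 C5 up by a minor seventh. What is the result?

A5 G5 Bb5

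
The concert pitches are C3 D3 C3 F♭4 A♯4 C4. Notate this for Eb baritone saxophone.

The Eb baritone saxophone sounds a major thirteenth below written, so the written part must be a major thirteenth above concert — transpose each note up.
C3 → A4
D3 → B4
C3 → A4
Fb4 → Db6
A#4 → F##6
C4 → A5

A4 B4 A4 Db6 F##6 A5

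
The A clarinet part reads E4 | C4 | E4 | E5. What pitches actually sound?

C#4 A3 C#4 C#5

Written C4 on the A clarinet sounds as A3, a minor third lower; apply that shift to every note.
E4 → C#4
C4 → A3
E4 → C#4
E5 → C#5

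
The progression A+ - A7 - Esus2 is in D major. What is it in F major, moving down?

C+ C7 Gsus2

D major down to F major is a major sixth; each chord root moves by that interval while the quality stays the same.
A+: root A down a major sixth → C, giving C+.
A7: root A down a major sixth → C, giving C7.
Esus2: root E down a major sixth → G, giving Gsus2.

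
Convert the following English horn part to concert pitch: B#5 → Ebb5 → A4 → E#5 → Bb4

E#5 Abb4 D4 A#4 Eb4

Written C4 on the English horn sounds as F3, a perfect fifth lower; apply that shift to every note.
B#5 to E#5
Ebb5 to Abb4
A4 to D4
E#5 to A#4
Bb4 to Eb4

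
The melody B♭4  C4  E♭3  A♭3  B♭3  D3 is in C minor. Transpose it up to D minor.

C5 D4 F3 Bb3 C4 E3

From C up to D is a major second; apply that to each pitch.
Bb4 gives C5
C4 gives D4
Eb3 gives F3
Ab3 gives Bb3
Bb3 gives C4
D3 gives E3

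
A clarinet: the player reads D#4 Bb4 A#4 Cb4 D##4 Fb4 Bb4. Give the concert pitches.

B#3 G4 F##4 Ab3 B##3 Db4 G4

Written C4 on the A clarinet sounds as A3, a minor third lower; apply that shift to every note.
D#4 becomes B#3
Bb4 becomes G4
A#4 becomes F##4
Cb4 becomes Ab3
D##4 becomes B##3
Fb4 becomes Db4
Bb4 becomes G4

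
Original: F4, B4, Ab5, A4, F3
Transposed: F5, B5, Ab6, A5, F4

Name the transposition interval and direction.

up a perfect octave

Take the first pair: F4 → F5. F to F spans 8 letter names, so the interval is some kind of octave.
F4 to F5 is 12 semitones, which makes it a perfect octave; the second version is higher, so the direction is up.
Checking another pair — F3 → F4 — gives the same interval.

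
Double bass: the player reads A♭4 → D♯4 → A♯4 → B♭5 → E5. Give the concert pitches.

Ab3 D#3 A#3 Bb4 E4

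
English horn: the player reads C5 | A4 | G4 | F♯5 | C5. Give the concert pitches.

F4 D4 C4 B4 F4

Written C4 on the English horn sounds as F3, a perfect fifth lower; apply that shift to every note.
C5 → F4
A4 → D4
G4 → C4
F#5 → B4
C5 → F4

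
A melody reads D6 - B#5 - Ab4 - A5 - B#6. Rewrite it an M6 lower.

D6 down a major sixth is F5.
A major sixth down from B#5 gives D#5.
A major sixth down from Ab4 gives Cb4.
A5: a sixth down reaches C, and 9 semitones makes it C5.
A major sixth down from B#6 gives D#6.

F5 D#5 Cb4 C5 D#6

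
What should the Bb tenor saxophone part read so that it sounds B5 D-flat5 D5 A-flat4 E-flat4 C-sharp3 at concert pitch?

Written C4 sounds as Bb2 on the Bb tenor saxophone, so concert pitches are written a major ninth up.
B5 gives C#7
Db5 gives Eb6
D5 gives E6
Ab4 gives Bb5
Eb4 gives F5
C#3 gives D#4

C#7 Eb6 E6 Bb5 F5 D#4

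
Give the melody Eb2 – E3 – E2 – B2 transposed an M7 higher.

D3 D#4 D#3 A#3

Eb2 up a major seventh is D3.
E3: a seventh up reaches D, and 11 semitones makes it D#4.
A major seventh up from E2 gives D#3.
A major seventh up from B2 gives A#3.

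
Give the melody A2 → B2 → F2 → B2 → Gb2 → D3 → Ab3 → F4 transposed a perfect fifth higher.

E3 F#3 C3 F#3 Db3 A3 Eb4 C5

A2 up a perfect fifth is E3.
B2 up a perfect fifth is F#3.
A perfect fifth up from F2 gives C3.
A perfect fifth up from B2 gives F#3.
Gb2 up a perfect fifth is Db3.
A perfect fifth up from D3 gives A3.
Ab3 up a perfect fifth is Eb4.
F4: a fifth up reaches C, and 7 semitones makes it C5.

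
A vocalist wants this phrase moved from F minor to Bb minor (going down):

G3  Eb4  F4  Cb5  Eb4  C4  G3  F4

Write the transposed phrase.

F minor to Bb minor down is a perfect fifth, so every note moves down by that interval.
G3 gives C3
Eb4 gives Ab3
F4 gives Bb3
Cb5 gives Fb4
Eb4 gives Ab3
C4 gives F3
G3 gives C3
F4 gives Bb3

C3 Ab3 Bb3 Fb4 Ab3 F3 C3 Bb3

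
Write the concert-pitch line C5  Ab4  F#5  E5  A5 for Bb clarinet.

D5 Bb4 G#5 F#5 B5

The Bb clarinet sounds a major second below written, so the written part must be a major second above concert — transpose each note up.
C5 -> D5
Ab4 -> Bb4
F#5 -> G#5
E5 -> F#5
A5 -> B5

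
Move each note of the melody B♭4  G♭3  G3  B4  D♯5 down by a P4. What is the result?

Bb4: a fourth down reaches F, and 5 semitones makes it F4.
A perfect fourth down from Gb3 gives Db3.
G3: a fourth down reaches D, and 5 semitones makes it D3.
B4 down a perfect fourth is F#4.
D#5 down a perfect fourth is A#4.

F4 Db3 D3 F#4 A#4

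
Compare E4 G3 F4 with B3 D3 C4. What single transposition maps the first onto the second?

Take the first pair: E4 → B3. E to B spans 4 letter names, so the interval is some kind of fourth.
B3 to E4 is 5 semitones, which makes it a perfect fourth; the second version is lower, so the direction is down.
Checking another pair — F4 → C4 — gives the same interval.

down a perfect fourth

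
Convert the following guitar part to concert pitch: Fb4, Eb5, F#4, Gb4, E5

Fb3 Eb4 F#3 Gb3 E4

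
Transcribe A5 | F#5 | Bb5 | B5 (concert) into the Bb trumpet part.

B5 G#5 C6 C#6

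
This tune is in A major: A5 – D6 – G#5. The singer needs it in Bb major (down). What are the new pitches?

Bb4 Eb5 A4

A major to Bb major down is a major seventh, so every note moves down by that interval.
A5 to Bb4
D6 to Eb5
G#5 to A4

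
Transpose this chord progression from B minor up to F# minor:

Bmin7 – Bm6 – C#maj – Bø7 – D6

F#min7 F#m6 G#maj F#ø7 A6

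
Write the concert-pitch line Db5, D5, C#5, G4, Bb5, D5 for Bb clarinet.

The Bb clarinet sounds a major second below written, so the written part must be a major second above concert — transpose each note up.
Db5 → Eb5
D5 → E5
C#5 → D#5
G4 → A4
Bb5 → C6
D5 → E5

Eb5 E5 D#5 A4 C6 E5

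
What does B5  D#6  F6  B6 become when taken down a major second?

A5 C#6 Eb6 A6

B5 becomes A5
D#6 becomes C#6
F6 becomes Eb6
B6 becomes A6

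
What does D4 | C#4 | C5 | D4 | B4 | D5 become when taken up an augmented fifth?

D4 up an augmented fifth is A#4.
An augmented fifth up from C#4 gives G##4.
C5 up an augmented fifth is G#5.
D4 up an augmented fifth is A#4.
An augmented fifth up from B4 gives F##5.
An augmented fifth up from D5 gives A#5.

A#4 G##4 G#5 A#4 F##5 A#5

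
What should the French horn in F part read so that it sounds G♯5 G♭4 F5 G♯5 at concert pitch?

The French horn in F sounds a perfect fifth below written, so the written part must be a perfect fifth above concert — transpose each note up.
G#5 to D#6
Gb4 to Db5
F5 to C6
G#5 to D#6

D#6 Db5 C6 D#6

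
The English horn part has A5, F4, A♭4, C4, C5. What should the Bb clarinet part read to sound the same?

First find concert pitch: the English horn sounds a perfect fifth below written, so A5 F4 A♭4 C4 C5 sounds D5 Bb3 Db4 F3 F4.
Then write for Bb clarinet: it sounds a major second below written, so the part must be a major second above concert.
D5 → E5
Bb3 → C4
Db4 → Eb4
F3 → G3
F4 → G4

E5 C4 Eb4 G3 G4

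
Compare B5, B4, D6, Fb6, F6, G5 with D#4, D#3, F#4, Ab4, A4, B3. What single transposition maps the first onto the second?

From B5 to D#4 is 13 letter names — a thirteenth of some quality.
D#4 to B5 is 20 semitones, which makes it a minor thirteenth; the second version is lower, so the direction is down.
Checking another pair — G5 → B3 — gives the same interval.

down a minor thirteenth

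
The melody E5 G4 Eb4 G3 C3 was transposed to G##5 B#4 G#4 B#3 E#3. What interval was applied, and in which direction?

up an augmented third

From E5 to G##5 is 3 letter names — a third of some quality.
E5 to G##5 is 5 semitones, which makes it an augmented third; the second version is higher, so the direction is up.
Checking another pair — C3 → E#3 — gives the same interval.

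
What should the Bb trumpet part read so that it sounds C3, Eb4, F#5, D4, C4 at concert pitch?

The Bb trumpet sounds a major second below written, so the written part must be a major second above concert — transpose each note up.
C3 → D3
Eb4 → F4
F#5 → G#5
D4 → E4
C4 → D4

D3 F4 G#5 E4 D4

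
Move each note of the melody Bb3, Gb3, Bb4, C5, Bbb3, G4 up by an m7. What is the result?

Ab4 Fb4 Ab5 Bb5 Abb4 F5

Bb3 gives Ab4
Gb3 gives Fb4
Bb4 gives Ab5
C5 gives Bb5
Bbb3 gives Abb4
G4 gives F5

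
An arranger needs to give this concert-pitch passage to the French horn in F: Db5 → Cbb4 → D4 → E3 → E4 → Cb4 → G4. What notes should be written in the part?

Ab5 Gbb4 A4 B3 B4 Gb4 D5

Written C4 sounds as F3 on the French horn in F, so concert pitches are written a perfect fifth up.
Db5 becomes Ab5
Cbb4 becomes Gbb4
D4 becomes A4
E3 becomes B3
E4 becomes B4
Cb4 becomes Gb4
G4 becomes D5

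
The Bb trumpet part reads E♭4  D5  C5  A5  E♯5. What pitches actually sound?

Db4 C5 Bb4 G5 D#5

The Bb trumpet sounds a major second below written, so transpose each written note down a major second.
Eb4 -> Db4
D5 -> C5
C5 -> Bb4
A5 -> G5
E#5 -> D#5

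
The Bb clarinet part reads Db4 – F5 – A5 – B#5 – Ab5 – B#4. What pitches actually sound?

Cb4 Eb5 G5 A#5 Gb5 A#4

The Bb clarinet sounds a major second below written, so transpose each written note down a major second.
Db4 to Cb4
F5 to Eb5
A5 to G5
B#5 to A#5
Ab5 to Gb5
B#4 to A#4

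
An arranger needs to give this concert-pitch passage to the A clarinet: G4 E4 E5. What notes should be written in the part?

Bb4 G4 G5

The A clarinet sounds a minor third below written, so the written part must be a minor third above concert — transpose each note up.
G4 → Bb4
E4 → G4
E5 → G5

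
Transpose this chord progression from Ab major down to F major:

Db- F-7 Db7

Bb- D-7 Bb7

Ab major down to F major is a minor third; each chord root moves by that interval while the quality stays the same.
Db-: root Db down a minor third → Bb, giving Bb-.
F-7: root F down a minor third → D, giving D-7.
Db7: root Db down a minor third → Bb, giving Bb7.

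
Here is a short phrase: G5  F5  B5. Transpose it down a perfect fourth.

D5 C5 F#5

G5 to D5
F5 to C5
B5 to F#5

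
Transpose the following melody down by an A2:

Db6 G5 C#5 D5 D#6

Cbb6 Fb5 Bb4 Cb5 C6

Db6 to Cbb6
G5 to Fb5
C#5 to Bb4
D5 to Cb5
D#6 to C6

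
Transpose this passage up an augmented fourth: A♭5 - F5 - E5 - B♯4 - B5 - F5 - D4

Ab5 up an augmented fourth is D6.
An augmented fourth up from F5 gives B5.
E5 up an augmented fourth is A#5.
B#4 up an augmented fourth is E##5.
B5: a fourth up reaches E, and 6 semitones makes it E#6.
An augmented fourth up from F5 gives B5.
An augmented fourth up from D4 gives G#4.

D6 B5 A#5 E##5 E#6 B5 G#4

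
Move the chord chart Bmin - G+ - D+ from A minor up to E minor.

A minor up to E minor is a perfect fifth; each chord root moves by that interval while the quality stays the same.
Bmin: root B up a perfect fifth → F#, giving F#min.
G+: root G up a perfect fifth → D, giving D+.
D+: root D up a perfect fifth → A, giving A+.

F#min D+ A+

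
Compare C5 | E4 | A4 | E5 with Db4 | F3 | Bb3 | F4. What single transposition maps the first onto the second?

down a major seventh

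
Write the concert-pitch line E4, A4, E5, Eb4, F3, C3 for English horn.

B4 E5 B5 Bb4 C4 G3

Written C4 sounds as F3 on the English horn, so concert pitches are written a perfect fifth up.
E4 -> B4
A4 -> E5
E5 -> B5
Eb4 -> Bb4
F3 -> C4
C3 -> G3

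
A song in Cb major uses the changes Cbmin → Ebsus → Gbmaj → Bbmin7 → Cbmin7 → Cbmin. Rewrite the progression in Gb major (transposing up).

Gbmin Bbsus Dbmaj Fmin7 Gbmin7 Gbmin

Cb major up to Gb major is a perfect fifth; each chord root moves by that interval while the quality stays the same.
Cbmin: root Cb up a perfect fifth → Gb, giving Gbmin.
Ebsus: root Eb up a perfect fifth → Bb, giving Bbsus.
Gbmaj: root Gb up a perfect fifth → Db, giving Dbmaj.
Bbmin7: root Bb up a perfect fifth → F, giving Fmin7.
Cbmin7: root Cb up a perfect fifth → Gb, giving Gbmin7.
Cbmin: root Cb up a perfect fifth → Gb, giving Gbmin.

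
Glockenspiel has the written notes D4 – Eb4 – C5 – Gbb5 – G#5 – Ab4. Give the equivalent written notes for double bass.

First find concert pitch: the glockenspiel sounds a perfect fifteenth above written, so D4 Eb4 C5 Gbb5 G#5 Ab4 sounds D6 Eb6 C7 Gbb7 G#7 Ab6.
Then write for double bass: it sounds a perfect octave below written, so the part must be a perfect octave above concert.
D6 → D7
Eb6 → Eb7
C7 → C8
Gbb7 → Gbb8
G#7 → G#8
Ab6 → Ab7

D7 Eb7 C8 Gbb8 G#8 Ab7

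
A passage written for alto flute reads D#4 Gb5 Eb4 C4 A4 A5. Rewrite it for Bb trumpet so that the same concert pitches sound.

B#3 Eb5 C4 A3 F#4 F#5

First find concert pitch: the alto flute sounds a perfect fourth below written, so D#4 Gb5 Eb4 C4 A4 A5 sounds A#3 Db5 Bb3 G3 E4 E5.
Then write for Bb trumpet: it sounds a major second below written, so the part must be a major second above concert.
A#3 → B#3
Db5 → Eb5
Bb3 → C4
G3 → A3
E4 → F#4
E5 → F#5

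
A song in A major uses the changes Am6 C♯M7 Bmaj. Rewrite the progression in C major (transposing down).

Cm6 EM7 Dmaj

A major down to C major is a major sixth; each chord root moves by that interval while the quality stays the same.
Am6: root A down a major sixth → C, giving Cm6.
C♯M7: root C♯ down a major sixth → E, giving EM7.
Bmaj: root B down a major sixth → D, giving Dmaj.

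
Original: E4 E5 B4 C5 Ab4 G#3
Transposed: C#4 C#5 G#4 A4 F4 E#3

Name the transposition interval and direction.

down a minor third

From E4 to C#4 is 3 letter names — a third of some quality.
C#4 to E4 is 3 semitones, which makes it a minor third; the second version is lower, so the direction is down.
Checking another pair — G#3 → E#3 — gives the same interval.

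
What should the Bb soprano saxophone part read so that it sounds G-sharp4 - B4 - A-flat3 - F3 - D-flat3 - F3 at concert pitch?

A#4 C#5 Bb3 G3 Eb3 G3

Written C4 sounds as Bb3 on the Bb soprano saxophone, so concert pitches are written a major second up.
G#4 -> A#4
B4 -> C#5
Ab3 -> Bb3
F3 -> G3
Db3 -> Eb3
F3 -> G3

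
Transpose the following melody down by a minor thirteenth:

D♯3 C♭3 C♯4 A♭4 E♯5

F##1 Eb1 E#2 C3 G##3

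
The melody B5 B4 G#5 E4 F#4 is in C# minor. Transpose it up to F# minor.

E6 E5 C#6 A4 B4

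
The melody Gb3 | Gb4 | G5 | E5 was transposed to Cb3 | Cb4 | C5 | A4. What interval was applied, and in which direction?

From Gb3 to Cb3 is 5 letter names — a fifth of some quality.
Cb3 to Gb3 is 7 semitones, which makes it a perfect fifth; the second version is lower, so the direction is down.
Checking another pair — E5 → A4 — gives the same interval.

down a perfect fifth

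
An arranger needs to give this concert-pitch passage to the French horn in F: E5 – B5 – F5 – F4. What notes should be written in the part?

Written C4 sounds as F3 on the French horn in F, so concert pitches are written a perfect fifth up.
E5 gives B5
B5 gives F#6
F5 gives C6
F4 gives C5

B5 F#6 C6 C5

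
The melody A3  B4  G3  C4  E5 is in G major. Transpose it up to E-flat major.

F4 G5 Eb4 Ab4 C6

G major to E-flat major up is a minor sixth, so every note moves up by that interval.
A3 gives F4
B4 gives G5
G3 gives Eb4
C4 gives Ab4
E5 gives C6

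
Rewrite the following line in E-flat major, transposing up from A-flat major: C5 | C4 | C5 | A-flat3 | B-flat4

G5 G4 G5 Eb4 F5

From A-flat up to E-flat is a perfect fifth; apply that to each pitch.
C5 gives G5
C4 gives G4
C5 gives G5
Ab3 gives Eb4
Bb4 gives F5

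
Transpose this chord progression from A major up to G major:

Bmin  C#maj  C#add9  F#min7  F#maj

Amin Bmaj Badd9 Emin7 Emaj

A major up to G major is a minor seventh; each chord root moves by that interval while the quality stays the same.
Bmin: root B up a minor seventh → A, giving Amin.
C#maj: root C# up a minor seventh → B, giving Bmaj.
C#add9: root C# up a minor seventh → B, giving Badd9.
F#min7: root F# up a minor seventh → E, giving Emin7.
F#maj: root F# up a minor seventh → E, giving Emaj.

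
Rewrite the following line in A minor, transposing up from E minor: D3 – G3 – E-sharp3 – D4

G3 C4 A#3 G4

From E up to A is a perfect fourth; apply that to each pitch.
D3 becomes G3
G3 becomes C4
E#3 becomes A#3
D4 becomes G4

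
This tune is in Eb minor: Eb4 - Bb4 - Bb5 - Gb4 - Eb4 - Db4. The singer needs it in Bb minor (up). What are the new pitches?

Eb minor to Bb minor up is a perfect fifth, so every note moves up by that interval.
Eb4 to Bb4
Bb4 to F5
Bb5 to F6
Gb4 to Db5
Eb4 to Bb4
Db4 to Ab4

Bb4 F5 F6 Db5 Bb4 Ab4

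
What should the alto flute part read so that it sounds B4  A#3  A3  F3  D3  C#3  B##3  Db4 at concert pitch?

E5 D#4 D4 Bb3 G3 F#3 E##4 Gb4

Written C4 sounds as G3 on the alto flute, so concert pitches are written a perfect fourth up.
B4 → E5
A#3 → D#4
A3 → D4
F3 → Bb3
D3 → G3
C#3 → F#3
B##3 → E##4
Db4 → Gb4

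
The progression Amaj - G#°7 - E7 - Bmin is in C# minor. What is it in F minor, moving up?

Dbmaj C°7 Ab7 Ebmin

C# minor up to F minor is a diminished fourth; each chord root moves by that interval while the quality stays the same.
Amaj: root A up a diminished fourth → Db, giving Dbmaj.
G#°7: root G# up a diminished fourth → C, giving C°7.
E7: root E up a diminished fourth → Ab, giving Ab7.
Bmin: root B up a diminished fourth → Eb, giving Ebmin.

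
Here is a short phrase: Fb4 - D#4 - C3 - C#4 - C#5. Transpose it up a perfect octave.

A perfect octave up from Fb4 gives Fb5.
D#4: an octave up reaches D, and 12 semitones makes it D#5.
A perfect octave up from C3 gives C4.
A perfect octave up from C#4 gives C#5.
C#5 up a perfect octave is C#6.

Fb5 D#5 C4 C#5 C#6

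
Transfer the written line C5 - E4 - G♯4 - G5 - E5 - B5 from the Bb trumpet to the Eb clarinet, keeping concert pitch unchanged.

G4 B3 D#4 D5 B4 F#5

First find concert pitch: the Bb trumpet sounds a major second below written, so C5 E4 G♯4 G5 E5 B5 sounds Bb4 D4 F#4 F5 D5 A5.
Then write for Eb clarinet: it sounds a minor third above written, so the part must be a minor third below concert.
Bb4 → G4
D4 → B3
F#4 → D#4
F5 → D5
D5 → B4
A5 → F#5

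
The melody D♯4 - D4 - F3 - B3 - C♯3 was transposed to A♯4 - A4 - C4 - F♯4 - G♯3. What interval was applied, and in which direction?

From D#4 to A#4 is 5 letter names — a fifth of some quality.
D#4 to A#4 is 7 semitones, which makes it a perfect fifth; the second version is higher, so the direction is up.
Checking another pair — C#3 → G#3 — gives the same interval.

up a perfect fifth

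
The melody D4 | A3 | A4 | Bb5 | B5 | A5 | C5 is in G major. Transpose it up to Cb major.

Gb4 Db4 Db5 Ebb6 Eb6 Db6 Fb5

From G up to Cb is a diminished fourth; apply that to each pitch.
D4 -> Gb4
A3 -> Db4
A4 -> Db5
Bb5 -> Ebb6
B5 -> Eb6
A5 -> Db6
C5 -> Fb5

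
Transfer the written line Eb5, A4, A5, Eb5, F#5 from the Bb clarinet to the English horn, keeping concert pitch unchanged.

Ab5 D5 D6 Ab5 B5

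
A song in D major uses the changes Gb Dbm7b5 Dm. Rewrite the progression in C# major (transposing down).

F Cm7b5 C#m

D major down to C# major is a minor second; each chord root moves by that interval while the quality stays the same.
Gb: root Gb down a minor second → F, giving F.
Dbm7b5: root Db down a minor second → C, giving Cm7b5.
Dm: root D down a minor second → C#, giving C#m.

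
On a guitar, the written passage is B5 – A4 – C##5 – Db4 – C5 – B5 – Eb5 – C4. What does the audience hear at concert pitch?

Written C4 on the guitar sounds as C3, a perfect octave lower; apply that shift to every note.
B5 → B4
A4 → A3
C##5 → C##4
Db4 → Db3
C5 → C4
B5 → B4
Eb5 → Eb4
C4 → C3

B4 A3 C##4 Db3 C4 B4 Eb4 C3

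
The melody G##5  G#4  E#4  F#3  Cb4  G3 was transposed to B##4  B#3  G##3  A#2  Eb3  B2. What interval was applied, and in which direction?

Take the first pair: G##5 → B##4. G to B spans 6 letter names, so the interval is some kind of sixth.
B##4 to G##5 is 8 semitones, which makes it a minor sixth; the second version is lower, so the direction is down.
Checking another pair — G3 → B2 — gives the same interval.

down a minor sixth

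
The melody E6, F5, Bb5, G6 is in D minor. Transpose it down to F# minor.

G#5 A4 D5 B5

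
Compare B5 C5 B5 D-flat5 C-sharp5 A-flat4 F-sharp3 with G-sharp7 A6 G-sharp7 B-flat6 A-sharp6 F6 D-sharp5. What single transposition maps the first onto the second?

up a major thirteenth

From B5 to G#7 is 13 letter names — a thirteenth of some quality.
B5 to G#7 is 21 semitones, which makes it a major thirteenth; the second version is higher, so the direction is up.
Checking another pair — F#3 → D#5 — gives the same interval.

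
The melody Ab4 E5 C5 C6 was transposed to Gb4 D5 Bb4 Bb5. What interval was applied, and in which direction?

down a major second

From Ab4 to Gb4 is 2 letter names — a second of some quality.
Gb4 to Ab4 is 2 semitones, which makes it a major second; the second version is lower, so the direction is down.
Checking another pair — C6 → Bb5 — gives the same interval.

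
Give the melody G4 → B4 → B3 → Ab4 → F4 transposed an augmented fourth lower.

Db4 F4 F3 Ebb4 Cb4

G4 to Db4
B4 to F4
B3 to F3
Ab4 to Ebb4
F4 to Cb4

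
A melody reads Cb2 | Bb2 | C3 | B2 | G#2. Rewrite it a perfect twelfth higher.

A perfect twelfth up from Cb2 gives Gb3.
Bb2: a twelfth up reaches F, and 19 semitones makes it F4.
A perfect twelfth up from C3 gives G4.
A perfect twelfth up from B2 gives F#4.
A perfect twelfth up from G#2 gives D#4.

Gb3 F4 G4 F#4 D#4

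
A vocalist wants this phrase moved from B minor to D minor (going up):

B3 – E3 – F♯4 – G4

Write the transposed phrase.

D4 G3 A4 Bb4

B minor to D minor up is a minor third, so every note moves up by that interval.
B3 to D4
E3 to G3
F#4 to A4
G4 to Bb4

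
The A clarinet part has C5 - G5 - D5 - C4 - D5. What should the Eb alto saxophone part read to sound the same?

First find concert pitch: the A clarinet sounds a minor third below written, so C5 G5 D5 C4 D5 sounds A4 E5 B4 A3 B4.
Then write for Eb alto saxophone: it sounds a major sixth below written, so the part must be a major sixth above concert.
A4 → F#5
E5 → C#6
B4 → G#5
A3 → F#4
B4 → G#5

F#5 C#6 G#5 F#4 G#5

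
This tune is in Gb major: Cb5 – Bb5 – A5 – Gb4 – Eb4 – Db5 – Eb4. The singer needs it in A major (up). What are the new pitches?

D5 C#6 B#5 A4 F#4 E5 F#4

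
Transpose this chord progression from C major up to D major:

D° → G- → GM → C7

E° A- AM D7

C major up to D major is a major second; each chord root moves by that interval while the quality stays the same.
D°: root D up a major second → E, giving E°.
G-: root G up a major second → A, giving A-.
GM: root G up a major second → A, giving AM.
C7: root C up a major second → D, giving D7.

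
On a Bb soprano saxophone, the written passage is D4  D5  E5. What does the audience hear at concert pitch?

The Bb soprano saxophone sounds a major second below written, so transpose each written note down a major second.
D4 -> C4
D5 -> C5
E5 -> D5

C4 C5 D5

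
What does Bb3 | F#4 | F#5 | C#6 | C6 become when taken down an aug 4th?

Fb3 C4 C5 G5 Gb5

Bb3: a fourth down reaches F, and 6 semitones makes it Fb3.
F#4 down an augmented fourth is C4.
F#5 down an augmented fourth is C5.
C#6: a fourth down reaches G, and 6 semitones makes it G5.
C6: a fourth down reaches G, and 6 semitones makes it Gb5.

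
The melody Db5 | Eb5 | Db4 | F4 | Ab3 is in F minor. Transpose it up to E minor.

C6 D6 C5 E5 G4

F minor to E minor up is a major seventh, so every note moves up by that interval.
Db5 → C6
Eb5 → D6
Db4 → C5
F4 → E5
Ab3 → G4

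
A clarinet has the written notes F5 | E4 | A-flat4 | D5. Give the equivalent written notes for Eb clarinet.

First find concert pitch: the A clarinet sounds a minor third below written, so F5 E4 A-flat4 D5 sounds D5 C#4 F4 B4.
Then write for Eb clarinet: it sounds a minor third above written, so the part must be a minor third below concert.
D5 → B4
C#4 → A#3
F4 → D4
B4 → G#4

B4 A#3 D4 G#4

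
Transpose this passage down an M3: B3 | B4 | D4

G3 G4 Bb3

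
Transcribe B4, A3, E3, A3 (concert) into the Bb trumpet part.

The Bb trumpet sounds a major second below written, so the written part must be a major second above concert — transpose each note up.
B4 to C#5
A3 to B3
E3 to F#3
A3 to B3

C#5 B3 F#3 B3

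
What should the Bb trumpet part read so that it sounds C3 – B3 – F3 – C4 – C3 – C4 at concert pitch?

D3 C#4 G3 D4 D3 D4

Written C4 sounds as Bb3 on the Bb trumpet, so concert pitches are written a major second up.
C3 gives D3
B3 gives C#4
F3 gives G3
C4 gives D4
C3 gives D3
C4 gives D4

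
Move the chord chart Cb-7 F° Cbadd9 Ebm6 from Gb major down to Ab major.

Gb major down to Ab major is a minor seventh; each chord root moves by that interval while the quality stays the same.
Cb-7: root Cb down a minor seventh → Db, giving Db-7.
F°: root F down a minor seventh → G, giving G°.
Cbadd9: root Cb down a minor seventh → Db, giving Dbadd9.
Ebm6: root Eb down a minor seventh → F, giving Fm6.

Db-7 G° Dbadd9 Fm6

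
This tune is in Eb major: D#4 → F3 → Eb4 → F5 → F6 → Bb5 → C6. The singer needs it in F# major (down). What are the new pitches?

Eb major to F# major down is a diminished seventh, so every note moves down by that interval.
D#4 becomes E##3
F3 becomes G#2
Eb4 becomes F#3
F5 becomes G#4
F6 becomes G#5
Bb5 becomes C#5
C6 becomes D#5

E##3 G#2 F#3 G#4 G#5 C#5 D#5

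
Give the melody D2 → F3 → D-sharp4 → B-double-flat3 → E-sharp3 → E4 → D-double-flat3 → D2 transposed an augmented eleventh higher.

D2 becomes G#3
F3 becomes B4
D#4 becomes G##5
Bbb3 becomes Eb5
E#3 becomes A##4
E4 becomes A#5
Dbb3 becomes Gb4
D2 becomes G#3

G#3 B4 G##5 Eb5 A##4 A#5 Gb4 G#3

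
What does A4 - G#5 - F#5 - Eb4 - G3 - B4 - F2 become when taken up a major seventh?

A4 to G#5
G#5 to F##6
F#5 to E#6
Eb4 to D5
G3 to F#4
B4 to A#5
F2 to E3

G#5 F##6 E#6 D5 F#4 A#5 E3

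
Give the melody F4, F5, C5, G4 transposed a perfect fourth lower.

C4 C5 G4 D4

F4 down a perfect fourth is C4.
F5 down a perfect fourth is C5.
C5 down a perfect fourth is G4.
G4: a fourth down reaches D, and 5 semitones makes it D4.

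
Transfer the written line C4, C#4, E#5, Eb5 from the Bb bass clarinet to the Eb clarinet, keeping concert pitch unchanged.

First find concert pitch: the Bb bass clarinet sounds a major ninth below written, so C4 C#4 E#5 Eb5 sounds Bb2 B2 D#4 Db4.
Then write for Eb clarinet: it sounds a minor third above written, so the part must be a minor third below concert.
Bb2 → G2
B2 → G#2
D#4 → B#3
Db4 → Bb3

G2 G#2 B#3 Bb3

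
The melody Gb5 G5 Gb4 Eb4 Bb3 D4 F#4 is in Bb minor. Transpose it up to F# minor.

D6 D#6 D5 B4 F#4 A#4 C##5

Bb minor to F# minor up is an augmented fifth, so every note moves up by that interval.
Gb5 → D6
G5 → D#6
Gb4 → D5
Eb4 → B4
Bb3 → F#4
D4 → A#4
F#4 → C##5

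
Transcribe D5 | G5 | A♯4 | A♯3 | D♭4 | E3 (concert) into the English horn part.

A5 D6 E#5 E#4 Ab4 B3

The English horn sounds a perfect fifth below written, so the written part must be a perfect fifth above concert — transpose each note up.
D5 becomes A5
G5 becomes D6
A#4 becomes E#5
A#3 becomes E#4
Db4 becomes Ab4
E3 becomes B3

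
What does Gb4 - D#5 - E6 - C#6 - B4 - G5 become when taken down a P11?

A perfect eleventh down from Gb4 gives Db3.
D#5 down a perfect eleventh is A#3.
E6: an eleventh down reaches B, and 17 semitones makes it B4.
C#6 down a perfect eleventh is G#4.
B4: an eleventh down reaches F, and 17 semitones makes it F#3.
G5 down a perfect eleventh is D4.

Db3 A#3 B4 G#4 F#3 D4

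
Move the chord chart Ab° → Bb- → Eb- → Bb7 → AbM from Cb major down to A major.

F#° G#- C#- G#7 F#M

Cb major down to A major is a diminished third; each chord root moves by that interval while the quality stays the same.
Ab°: root Ab down a diminished third → F#, giving F#°.
Bb-: root Bb down a diminished third → G#, giving G#-.
Eb-: root Eb down a diminished third → C#, giving C#-.
Bb7: root Bb down a diminished third → G#, giving G#7.
AbM: root Ab down a diminished third → F#, giving F#M.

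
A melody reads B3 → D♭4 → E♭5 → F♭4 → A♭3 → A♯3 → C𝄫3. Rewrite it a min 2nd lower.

A#3 C4 D5 Eb4 G3 G##3 Bbb2

B3 -> A#3
Db4 -> C4
Eb5 -> D5
Fb4 -> Eb4
Ab3 -> G3
A#3 -> G##3
Cbb3 -> Bbb2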